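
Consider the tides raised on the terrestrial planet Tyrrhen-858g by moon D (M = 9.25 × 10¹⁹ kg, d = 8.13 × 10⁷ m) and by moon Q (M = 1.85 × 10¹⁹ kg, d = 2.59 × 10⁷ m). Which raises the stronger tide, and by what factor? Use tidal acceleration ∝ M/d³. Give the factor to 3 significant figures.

Moon Q, by a factor of ≈ 6.19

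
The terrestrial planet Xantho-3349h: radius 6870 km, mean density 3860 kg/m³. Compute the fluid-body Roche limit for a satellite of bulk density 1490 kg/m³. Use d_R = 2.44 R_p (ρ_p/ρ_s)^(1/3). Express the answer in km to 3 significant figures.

23000 km

d_R = 2.44 × 6870 km × (3860/1490)^(1/3)
    = 23000 km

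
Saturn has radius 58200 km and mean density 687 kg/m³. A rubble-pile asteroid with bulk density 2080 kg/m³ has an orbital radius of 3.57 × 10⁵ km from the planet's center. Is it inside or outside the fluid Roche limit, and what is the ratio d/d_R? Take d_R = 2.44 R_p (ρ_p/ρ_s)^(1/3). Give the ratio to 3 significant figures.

d_R = 2.44 × (58200 km) × (687/2080)^(1/3) = 98160 km
d/d_R = (3.57 × 10⁵) / (98160) = 3.64
Since d/d_R > 1, the body is outside the Roche limit.

outside; d/d_R ≈ 3.64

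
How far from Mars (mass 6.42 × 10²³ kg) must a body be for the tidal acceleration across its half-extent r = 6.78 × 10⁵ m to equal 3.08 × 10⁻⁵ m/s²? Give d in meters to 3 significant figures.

1.24 × 10⁸ m

2GMr/d³ = a_tidal  ⇒  d = (2GMr / a_tidal)^(1/3)
d = (2 × 6.674×10⁻¹¹ × (6.42 × 10²³) × (6.78 × 10⁵) / (3.08 × 10⁻⁵))^(1/3)
  = 1.24 × 10⁸ m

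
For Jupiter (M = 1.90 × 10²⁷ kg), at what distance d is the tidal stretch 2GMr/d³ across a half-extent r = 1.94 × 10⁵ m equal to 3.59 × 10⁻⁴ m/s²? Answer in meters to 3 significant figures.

2GMr/d³ = a_tidal  ⇒  d = (2GMr / a_tidal)^(1/3)
d = (2 × 6.674×10⁻¹¹ × (1.90 × 10²⁷) × (1.94 × 10⁵) / (3.59 × 10⁻⁴))^(1/3)
  = 5.16 × 10⁸ m

5.16 × 10⁸ m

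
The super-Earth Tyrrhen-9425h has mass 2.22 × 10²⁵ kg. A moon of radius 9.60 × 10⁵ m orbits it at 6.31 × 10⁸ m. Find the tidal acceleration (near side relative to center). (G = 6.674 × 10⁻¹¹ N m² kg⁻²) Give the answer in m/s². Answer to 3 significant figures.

1.13 × 10⁻⁵ m/s²

a_tidal = 2GMr/d³
        = 2 × (6.674 × 10⁻¹¹) × (2.22 × 10²⁵) × (9.60 × 10⁵) / (6.31 × 10⁸)³
        = 1.13 × 10⁻⁵ m/s²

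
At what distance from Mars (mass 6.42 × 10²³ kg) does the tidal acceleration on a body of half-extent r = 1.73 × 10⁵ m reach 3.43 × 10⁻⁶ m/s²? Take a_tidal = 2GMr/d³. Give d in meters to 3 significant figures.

1.63 × 10⁸ m

2GMr/d³ = a_tidal  ⇒  d = (2GMr / a_tidal)^(1/3)
d = (2 × 6.674×10⁻¹¹ × (6.42 × 10²³) × (1.73 × 10⁵) / (3.43 × 10⁻⁶))^(1/3)
  = 1.63 × 10⁸ m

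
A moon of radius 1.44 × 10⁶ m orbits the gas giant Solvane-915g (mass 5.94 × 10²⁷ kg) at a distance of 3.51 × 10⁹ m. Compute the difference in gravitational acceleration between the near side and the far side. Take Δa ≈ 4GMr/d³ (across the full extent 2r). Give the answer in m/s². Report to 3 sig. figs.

5.28 × 10⁻⁵ m/s²

Δg = 4GMr/d³
   = 4 × (6.674 × 10⁻¹¹) × (5.94 × 10²⁷) × (1.44 × 10⁶) / (3.51 × 10⁹)³
   = 5.28 × 10⁻⁵ m/s²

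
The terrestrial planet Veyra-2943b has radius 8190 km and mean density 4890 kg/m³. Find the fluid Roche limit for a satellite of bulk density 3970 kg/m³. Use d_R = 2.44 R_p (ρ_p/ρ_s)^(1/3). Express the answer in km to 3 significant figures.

d_R = 2.44 × 8190 km × (4890/3970)^(1/3)
    = 21400 km

21400 km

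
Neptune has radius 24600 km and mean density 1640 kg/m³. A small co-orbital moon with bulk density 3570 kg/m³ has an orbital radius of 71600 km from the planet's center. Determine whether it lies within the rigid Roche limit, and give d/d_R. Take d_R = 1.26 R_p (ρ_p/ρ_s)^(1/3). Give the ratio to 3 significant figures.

outside; d/d_R ≈ 2.99

d_R = 1.26 × (24600 km) × (1640/3570)^(1/3) = 23920 km
d/d_R = (71600) / (23920) = 2.99
Since d/d_R > 1, the body is outside the Roche limit.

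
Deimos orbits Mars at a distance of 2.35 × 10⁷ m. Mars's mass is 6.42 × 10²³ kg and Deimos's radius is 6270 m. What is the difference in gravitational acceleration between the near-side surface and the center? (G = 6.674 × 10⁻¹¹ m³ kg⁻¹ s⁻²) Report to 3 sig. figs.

4.14 × 10⁻⁵ m/s²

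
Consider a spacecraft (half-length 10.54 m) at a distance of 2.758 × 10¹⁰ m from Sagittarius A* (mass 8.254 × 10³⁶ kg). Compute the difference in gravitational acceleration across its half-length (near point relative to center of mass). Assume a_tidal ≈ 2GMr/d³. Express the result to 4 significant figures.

a_tidal = 2GMr/d³
        = 2 × (6.674 × 10⁻¹¹) × (8.254 × 10³⁶) × (10.54) / (2.758 × 10¹⁰)³
        = 5.535 × 10⁻⁴ m/s²

5.535 × 10⁻⁴ m/s²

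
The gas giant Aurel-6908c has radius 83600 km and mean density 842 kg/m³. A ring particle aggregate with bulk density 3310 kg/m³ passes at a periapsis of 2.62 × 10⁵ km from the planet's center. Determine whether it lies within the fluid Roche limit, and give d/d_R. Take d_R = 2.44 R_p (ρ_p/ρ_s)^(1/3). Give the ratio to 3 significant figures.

d_R = 2.44 × (83600 km) × (842/3310)^(1/3) = 1.292 × 10⁵ km
d/d_R = (2.62 × 10⁵) / (1.292 × 10⁵) = 2.03
Since d/d_R > 1, the body is outside the Roche limit.

outside; d/d_R ≈ 2.03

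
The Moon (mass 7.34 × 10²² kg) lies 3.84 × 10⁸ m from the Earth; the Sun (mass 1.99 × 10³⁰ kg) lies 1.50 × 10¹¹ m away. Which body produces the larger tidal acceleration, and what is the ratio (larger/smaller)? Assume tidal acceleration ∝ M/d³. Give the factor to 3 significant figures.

The tide-raising term goes as M/d³ (the gradient of a 1/d² field).
The Moon: (7.34 × 10²²) / (3.84 × 10⁸)³ = 1.296 × 10⁻³
The Sun: (1.99 × 10³⁰) / (1.50 × 10¹¹)³ = 5.896 × 10⁻⁴
Ratio (larger/smaller) = 2.20

The Moon, by a factor of ≈ 2.20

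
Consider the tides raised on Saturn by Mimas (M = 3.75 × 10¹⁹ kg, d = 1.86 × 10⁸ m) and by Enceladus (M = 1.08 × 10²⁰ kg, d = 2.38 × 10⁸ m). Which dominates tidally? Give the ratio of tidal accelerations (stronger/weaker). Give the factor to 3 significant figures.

Compare M/d³ for the two perturbers:
Mimas: (3.75 × 10¹⁹) / (1.86 × 10⁸)³ = 5.828 × 10⁻⁶
Enceladus: (1.08 × 10²⁰) / (2.38 × 10⁸)³ = 8.011 × 10⁻⁶
Ratio (larger/smaller) = 1.37

Enceladus, by a factor of ≈ 1.37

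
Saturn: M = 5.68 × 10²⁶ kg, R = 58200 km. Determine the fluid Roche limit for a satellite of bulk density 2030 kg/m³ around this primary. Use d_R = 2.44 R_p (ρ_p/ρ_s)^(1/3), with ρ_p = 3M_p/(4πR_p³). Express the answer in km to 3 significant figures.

ρ_p = 3M_p/(4πR_p³) = 3 × (5.68 × 10²⁶) / (4π × (5.82 × 10⁷ m)³) = 688 kg/m³
d_R = 2.44 × 58200 km × (688/2030)^(1/3)
    = 99000 km

99000 km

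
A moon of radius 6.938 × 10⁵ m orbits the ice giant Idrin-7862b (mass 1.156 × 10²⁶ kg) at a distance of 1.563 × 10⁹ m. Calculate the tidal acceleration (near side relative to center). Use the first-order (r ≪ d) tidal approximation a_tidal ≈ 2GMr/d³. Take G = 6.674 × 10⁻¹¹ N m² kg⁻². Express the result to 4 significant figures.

2.804 × 10⁻⁶ m/s²

a_tidal = 2GMr/d³
        = 2 × (6.674 × 10⁻¹¹) × (1.156 × 10²⁶) × (6.938 × 10⁵) / (1.563 × 10⁹)³
        = 2.804 × 10⁻⁶ m/s²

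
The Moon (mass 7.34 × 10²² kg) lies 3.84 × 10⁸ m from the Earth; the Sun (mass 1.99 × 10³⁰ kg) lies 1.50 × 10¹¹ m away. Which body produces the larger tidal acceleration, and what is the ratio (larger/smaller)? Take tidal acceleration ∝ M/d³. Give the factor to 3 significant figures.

The Moon, by a factor of ≈ 2.20

Tidal stretch scales as M/d³; compute that for each body.
The Moon: (7.34 × 10²²) / (3.84 × 10⁸)³ = 1.296 × 10⁻³
The Sun: (1.99 × 10³⁰) / (1.50 × 10¹¹)³ = 5.896 × 10⁻⁴
Ratio (larger/smaller) = 2.20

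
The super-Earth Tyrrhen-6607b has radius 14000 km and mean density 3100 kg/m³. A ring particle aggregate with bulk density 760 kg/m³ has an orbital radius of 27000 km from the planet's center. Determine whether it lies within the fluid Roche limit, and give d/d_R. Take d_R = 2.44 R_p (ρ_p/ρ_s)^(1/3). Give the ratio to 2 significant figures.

inside; d/d_R ≈ 0.49

d_R = 2.44 × (14000 km) × (3100/760)^(1/3) = 54580 km
d/d_R = (27000) / (54580) = 0.49
Since d/d_R < 1, the body is inside the Roche limit.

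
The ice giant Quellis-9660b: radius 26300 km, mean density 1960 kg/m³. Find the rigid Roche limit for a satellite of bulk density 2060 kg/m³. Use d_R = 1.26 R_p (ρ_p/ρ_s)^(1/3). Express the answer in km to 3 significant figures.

d_R = 1.26 × 26300 km × (1960/2060)^(1/3)
    = 32600 km

32600 km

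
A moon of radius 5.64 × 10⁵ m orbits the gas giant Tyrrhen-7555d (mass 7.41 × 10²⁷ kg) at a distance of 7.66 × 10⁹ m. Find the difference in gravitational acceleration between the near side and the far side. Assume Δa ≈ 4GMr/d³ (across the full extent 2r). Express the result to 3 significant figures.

2.48 × 10⁻⁶ m/s²

Differencing GM/(d−r)² and GM/(d+r)² to first order in r/d gives 4GMr/d³.
Δa = 4GMr/d³
   = 4 × (6.674 × 10⁻¹¹) × (7.41 × 10²⁷) × (5.64 × 10⁵) / (7.66 × 10⁹)³
   = 2.48 × 10⁻⁶ m/s²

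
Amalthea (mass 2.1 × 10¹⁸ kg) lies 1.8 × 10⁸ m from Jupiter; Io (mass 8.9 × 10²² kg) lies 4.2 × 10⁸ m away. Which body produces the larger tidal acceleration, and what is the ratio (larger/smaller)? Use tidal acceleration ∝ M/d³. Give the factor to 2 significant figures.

Io, by a factor of ≈ 3300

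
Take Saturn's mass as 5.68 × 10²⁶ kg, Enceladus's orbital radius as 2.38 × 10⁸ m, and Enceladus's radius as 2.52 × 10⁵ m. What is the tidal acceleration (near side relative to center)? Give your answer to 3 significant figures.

1.42 × 10⁻³ m/s²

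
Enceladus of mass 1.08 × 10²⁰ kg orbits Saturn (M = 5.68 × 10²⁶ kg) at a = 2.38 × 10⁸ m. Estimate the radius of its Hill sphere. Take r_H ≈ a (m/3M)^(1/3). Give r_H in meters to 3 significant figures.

r_H ≈ a (m/3M)^(1/3)
    = (2.38 × 10⁸) × (1.08 × 10²⁰ / (3 × 5.68 × 10²⁶))^(1/3)
    = 9.49 × 10⁵ m

9.49 × 10⁵ m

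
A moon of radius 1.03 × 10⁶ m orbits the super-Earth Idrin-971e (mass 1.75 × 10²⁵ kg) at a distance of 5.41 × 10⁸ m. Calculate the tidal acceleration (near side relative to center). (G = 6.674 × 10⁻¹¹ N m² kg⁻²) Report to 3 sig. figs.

Δa = 2GMr/d³
   = 2 × (6.674 × 10⁻¹¹) × (1.75 × 10²⁵) × (1.03 × 10⁶) / (5.41 × 10⁸)³
   = 1.52 × 10⁻⁵ m/s²

1.52 × 10⁻⁵ m/s²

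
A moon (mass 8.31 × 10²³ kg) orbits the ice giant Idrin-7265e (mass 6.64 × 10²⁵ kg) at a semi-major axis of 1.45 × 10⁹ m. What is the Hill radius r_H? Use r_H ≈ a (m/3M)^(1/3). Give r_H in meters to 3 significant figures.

2.33 × 10⁸ m

r_H ≈ a (m/3M)^(1/3)
    = (1.45 × 10⁹) × (8.31 × 10²³ / (3 × 6.64 × 10²⁵))^(1/3)
    = 2.33 × 10⁸ m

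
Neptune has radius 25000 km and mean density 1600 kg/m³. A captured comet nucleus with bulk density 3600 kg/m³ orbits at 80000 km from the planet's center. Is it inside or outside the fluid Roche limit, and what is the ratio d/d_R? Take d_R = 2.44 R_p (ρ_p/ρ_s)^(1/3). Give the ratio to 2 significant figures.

d_R = 2.44 × (25000 km) × (1600/3600)^(1/3) = 46550 km
d/d_R = (80000) / (46550) = 1.7
Since d/d_R > 1, the body is outside the Roche limit.

outside; d/d_R ≈ 1.7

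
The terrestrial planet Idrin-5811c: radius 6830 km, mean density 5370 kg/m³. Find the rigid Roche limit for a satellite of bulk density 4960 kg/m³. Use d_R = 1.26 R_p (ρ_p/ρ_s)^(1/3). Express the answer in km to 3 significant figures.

8840 km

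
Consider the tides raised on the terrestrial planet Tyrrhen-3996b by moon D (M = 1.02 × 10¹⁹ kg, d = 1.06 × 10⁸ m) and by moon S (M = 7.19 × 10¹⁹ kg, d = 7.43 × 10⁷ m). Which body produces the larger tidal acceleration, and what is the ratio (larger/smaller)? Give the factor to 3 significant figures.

Moon S, by a factor of ≈ 20.5

Compare M/d³ for the two perturbers:
Moon D: (1.02 × 10¹⁹) / (1.06 × 10⁸)³ = 8.564 × 10⁻⁶
Moon S: (7.19 × 10¹⁹) / (7.43 × 10⁷)³ = 1.753 × 10⁻⁴
Ratio (larger/smaller) = 20.5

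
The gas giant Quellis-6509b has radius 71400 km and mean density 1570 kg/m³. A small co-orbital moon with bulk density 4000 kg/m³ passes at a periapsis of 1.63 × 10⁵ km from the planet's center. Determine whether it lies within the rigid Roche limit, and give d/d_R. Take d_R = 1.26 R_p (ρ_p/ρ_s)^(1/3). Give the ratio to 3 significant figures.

d_R = 1.26 × (71400 km) × (1570/4000)^(1/3) = 65870 km
d/d_R = (1.63 × 10⁵) / (65870) = 2.47
Since d/d_R > 1, the body is outside the Roche limit.

outside; d/d_R ≈ 2.47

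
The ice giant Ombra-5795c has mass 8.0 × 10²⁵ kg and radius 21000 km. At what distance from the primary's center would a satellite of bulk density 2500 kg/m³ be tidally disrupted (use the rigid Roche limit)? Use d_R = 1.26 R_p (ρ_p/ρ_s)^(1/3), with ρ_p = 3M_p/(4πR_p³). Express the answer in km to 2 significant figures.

ρ_p = 3M_p/(4πR_p³) = 3 × (8.0 × 10²⁵) / (4π × (2.1 × 10⁷ m)³) = 2100 kg/m³
d_R = 1.26 × 21000 km × (2100/2500)^(1/3)
    = 25000 km

25000 km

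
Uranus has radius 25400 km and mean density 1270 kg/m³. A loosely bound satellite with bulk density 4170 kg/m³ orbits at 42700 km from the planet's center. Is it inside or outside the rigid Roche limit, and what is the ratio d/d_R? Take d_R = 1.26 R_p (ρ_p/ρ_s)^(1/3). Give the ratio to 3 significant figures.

d_R = 1.26 × (25400 km) × (1270/4170)^(1/3) = 21530 km
d/d_R = (42700) / (21530) = 1.98
Since d/d_R > 1, the body is outside the Roche limit.

outside; d/d_R ≈ 1.98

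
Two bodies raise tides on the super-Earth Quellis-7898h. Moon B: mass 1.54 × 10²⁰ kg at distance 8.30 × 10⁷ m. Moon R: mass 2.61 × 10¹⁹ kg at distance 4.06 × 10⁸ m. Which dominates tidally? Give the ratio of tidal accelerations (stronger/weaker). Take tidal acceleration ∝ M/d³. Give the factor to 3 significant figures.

Moon B, by a factor of ≈ 691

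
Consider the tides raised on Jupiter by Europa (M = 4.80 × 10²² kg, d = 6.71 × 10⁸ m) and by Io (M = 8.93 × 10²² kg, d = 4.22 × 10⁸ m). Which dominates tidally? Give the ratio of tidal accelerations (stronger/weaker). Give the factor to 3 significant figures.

Io, by a factor of ≈ 7.48

Compare M/d³ for the two perturbers:
Europa: (4.80 × 10²²) / (6.71 × 10⁸)³ = 1.589 × 10⁻⁴
Io: (8.93 × 10²²) / (4.22 × 10⁸)³ = 1.188 × 10⁻³
Ratio (larger/smaller) = 7.48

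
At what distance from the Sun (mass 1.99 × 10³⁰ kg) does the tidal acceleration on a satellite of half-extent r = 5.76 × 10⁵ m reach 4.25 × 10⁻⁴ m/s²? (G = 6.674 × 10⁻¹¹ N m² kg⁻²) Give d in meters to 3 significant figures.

7.11 × 10⁹ m

2GMr/d³ = a_tidal  ⇒  d = (2GMr / a_tidal)^(1/3)
d = (2 × 6.674×10⁻¹¹ × (1.99 × 10³⁰) × (5.76 × 10⁵) / (4.25 × 10⁻⁴))^(1/3)
  = 7.11 × 10⁹ m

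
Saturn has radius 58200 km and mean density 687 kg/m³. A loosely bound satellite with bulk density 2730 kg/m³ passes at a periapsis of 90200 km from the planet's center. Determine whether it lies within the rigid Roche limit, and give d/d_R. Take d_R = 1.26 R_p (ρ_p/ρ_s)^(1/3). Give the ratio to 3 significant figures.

outside; d/d_R ≈ 1.95

d_R = 1.26 × (58200 km) × (687/2730)^(1/3) = 46300 km
d/d_R = (90200) / (46300) = 1.95
Since d/d_R > 1, the body is outside the Roche limit.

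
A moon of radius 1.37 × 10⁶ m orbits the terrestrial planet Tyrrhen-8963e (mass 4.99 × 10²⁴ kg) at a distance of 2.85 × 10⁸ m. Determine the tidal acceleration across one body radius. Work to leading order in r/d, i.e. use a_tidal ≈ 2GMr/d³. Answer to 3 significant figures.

Δa = 2GMr/d³
   = 2 × (6.674 × 10⁻¹¹) × (4.99 × 10²⁴) × (1.37 × 10⁶) / (2.85 × 10⁸)³
   = 3.94 × 10⁻⁵ m/s²

3.94 × 10⁻⁵ m/s²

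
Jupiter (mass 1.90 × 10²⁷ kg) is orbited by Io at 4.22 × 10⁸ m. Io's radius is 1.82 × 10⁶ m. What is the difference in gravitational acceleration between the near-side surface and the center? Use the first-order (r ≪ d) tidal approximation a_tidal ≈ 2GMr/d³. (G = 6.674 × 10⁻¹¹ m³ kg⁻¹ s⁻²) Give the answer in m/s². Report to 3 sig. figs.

6.14 × 10⁻³ m/s²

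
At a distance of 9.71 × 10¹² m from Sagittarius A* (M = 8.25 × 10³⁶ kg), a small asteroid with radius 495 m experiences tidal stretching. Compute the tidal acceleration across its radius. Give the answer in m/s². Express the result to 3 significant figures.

Since r ≪ d, expand the inverse-square field across one radius to get the leading 2GMr/d³ term.
Δg = 2GMr/d³
   = 2 × (6.674 × 10⁻¹¹) × (8.25 × 10³⁶) × (495) / (9.71 × 10¹²)³
   = 5.95 × 10⁻¹⁰ m/s²

5.95 × 10⁻¹⁰ m/s²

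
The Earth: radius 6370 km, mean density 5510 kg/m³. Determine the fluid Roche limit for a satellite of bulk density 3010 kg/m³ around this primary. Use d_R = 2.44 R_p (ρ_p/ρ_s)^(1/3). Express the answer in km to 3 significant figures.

19000 km

d_R = 2.44 × 6370 km × (5510/3010)^(1/3)
    = 19000 km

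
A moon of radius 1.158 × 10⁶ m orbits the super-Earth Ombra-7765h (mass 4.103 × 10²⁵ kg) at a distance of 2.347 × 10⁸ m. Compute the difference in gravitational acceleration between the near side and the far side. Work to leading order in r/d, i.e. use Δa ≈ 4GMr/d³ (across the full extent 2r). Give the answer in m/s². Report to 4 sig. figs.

9.811 × 10⁻⁴ m/s²

Δg = 4GMr/d³
   = 4 × (6.674 × 10⁻¹¹) × (4.103 × 10²⁵) × (1.158 × 10⁶) / (2.347 × 10⁸)³
   = 9.811 × 10⁻⁴ m/s²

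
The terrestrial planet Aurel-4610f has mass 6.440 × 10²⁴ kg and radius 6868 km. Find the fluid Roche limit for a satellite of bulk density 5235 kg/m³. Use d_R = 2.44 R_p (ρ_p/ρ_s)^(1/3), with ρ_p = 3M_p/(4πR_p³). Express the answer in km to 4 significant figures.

16220 km

ρ_p = 3M_p/(4πR_p³) = 3 × (6.440 × 10²⁴) / (4π × (6.868 × 10⁶ m)³) = 4746 kg/m³
d_R = 2.44 × 6868 km × (4746/5235)^(1/3)
    = 16220 km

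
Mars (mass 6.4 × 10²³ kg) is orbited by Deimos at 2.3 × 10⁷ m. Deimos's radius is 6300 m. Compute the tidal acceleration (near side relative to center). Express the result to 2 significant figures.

a_tidal = 2GMr/d³
        = 2 × (6.674 × 10⁻¹¹) × (6.4 × 10²³) × (6300) / (2.3 × 10⁷)³
        = 4.4 × 10⁻⁵ m/s²

4.4 × 10⁻⁵ m/s²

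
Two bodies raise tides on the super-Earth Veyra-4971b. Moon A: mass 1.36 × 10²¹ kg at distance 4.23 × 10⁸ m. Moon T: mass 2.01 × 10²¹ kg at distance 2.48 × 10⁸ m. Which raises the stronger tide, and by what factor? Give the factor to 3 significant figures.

The tide-raising term goes as M/d³ (the gradient of a 1/d² field).
Moon A: (1.36 × 10²¹) / (4.23 × 10⁸)³ = 1.797 × 10⁻⁵
Moon T: (2.01 × 10²¹) / (2.48 × 10⁸)³ = 1.318 × 10⁻⁴
Ratio (larger/smaller) = 7.33

Moon T, by a factor of ≈ 7.33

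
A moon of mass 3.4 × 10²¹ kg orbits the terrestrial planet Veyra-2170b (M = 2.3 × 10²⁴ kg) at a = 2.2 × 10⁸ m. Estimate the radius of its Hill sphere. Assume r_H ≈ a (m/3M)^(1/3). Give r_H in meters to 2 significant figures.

1.7 × 10⁷ m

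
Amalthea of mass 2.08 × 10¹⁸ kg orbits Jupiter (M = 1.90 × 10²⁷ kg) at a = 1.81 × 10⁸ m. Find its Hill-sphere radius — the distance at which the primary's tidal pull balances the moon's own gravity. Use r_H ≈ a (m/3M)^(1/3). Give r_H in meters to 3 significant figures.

1.29 × 10⁵ m

r_H ≈ a (m/3M)^(1/3)
    = (1.81 × 10⁸) × (2.08 × 10¹⁸ / (3 × 1.90 × 10²⁷))^(1/3)
    = 1.29 × 10⁵ m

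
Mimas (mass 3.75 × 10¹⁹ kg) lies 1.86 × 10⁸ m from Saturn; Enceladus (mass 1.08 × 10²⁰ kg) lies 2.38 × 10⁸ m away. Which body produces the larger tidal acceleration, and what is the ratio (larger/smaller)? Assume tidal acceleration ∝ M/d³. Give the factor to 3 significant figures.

Enceladus, by a factor of ≈ 1.37

Tidal acceleration ∝ M/d³, so compare M/d³ for each.
Mimas: (3.75 × 10¹⁹) / (1.86 × 10⁸)³ = 5.828 × 10⁻⁶
Enceladus: (1.08 × 10²⁰) / (2.38 × 10⁸)³ = 8.011 × 10⁻⁶
Ratio (larger/smaller) = 1.37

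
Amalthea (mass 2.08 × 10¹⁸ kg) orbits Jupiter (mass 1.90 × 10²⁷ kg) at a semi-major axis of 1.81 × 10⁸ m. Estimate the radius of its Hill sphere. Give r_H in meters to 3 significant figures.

1.29 × 10⁵ m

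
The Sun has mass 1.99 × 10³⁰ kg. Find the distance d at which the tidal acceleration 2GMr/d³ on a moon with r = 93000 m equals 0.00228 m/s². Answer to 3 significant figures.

2GMr/d³ = a_tidal  ⇒  d = (2GMr / a_tidal)^(1/3)
d = (2 × 6.674×10⁻¹¹ × (1.99 × 10³⁰) × (93000) / (0.00228))^(1/3)
  = 2.21 × 10⁹ m

2.21 × 10⁹ m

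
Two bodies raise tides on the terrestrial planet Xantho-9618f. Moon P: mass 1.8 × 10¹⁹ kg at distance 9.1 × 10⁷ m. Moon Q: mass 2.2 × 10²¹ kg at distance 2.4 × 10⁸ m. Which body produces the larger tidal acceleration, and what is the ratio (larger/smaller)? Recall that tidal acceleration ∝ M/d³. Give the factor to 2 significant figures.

Moon Q, by a factor of ≈ 6.7

The tide-raising term goes as M/d³ (the gradient of a 1/d² field).
Moon P: (1.8 × 10¹⁹) / (9.1 × 10⁷)³ = 2.389 × 10⁻⁵
Moon Q: (2.2 × 10²¹) / (2.4 × 10⁸)³ = 1.591 × 10⁻⁴
Ratio (larger/smaller) = 6.7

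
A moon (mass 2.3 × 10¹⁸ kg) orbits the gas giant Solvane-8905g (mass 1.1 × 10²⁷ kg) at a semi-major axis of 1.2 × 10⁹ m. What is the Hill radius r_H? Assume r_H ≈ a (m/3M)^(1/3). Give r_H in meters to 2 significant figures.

1.1 × 10⁶ m

r_H ≈ a (m/3M)^(1/3)
    = (1.2 × 10⁹) × (2.3 × 10¹⁸ / (3 × 1.1 × 10²⁷))^(1/3)
    = 1.1 × 10⁶ m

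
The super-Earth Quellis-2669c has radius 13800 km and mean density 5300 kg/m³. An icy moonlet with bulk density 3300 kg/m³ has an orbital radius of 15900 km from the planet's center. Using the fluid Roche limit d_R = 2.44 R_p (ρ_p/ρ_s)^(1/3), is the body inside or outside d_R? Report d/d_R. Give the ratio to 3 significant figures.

inside; d/d_R ≈ 0.403

d_R = 2.44 × (13800 km) × (5300/3300)^(1/3) = 39430 km
d/d_R = (15900) / (39430) = 0.403
Since d/d_R < 1, the body is inside the Roche limit.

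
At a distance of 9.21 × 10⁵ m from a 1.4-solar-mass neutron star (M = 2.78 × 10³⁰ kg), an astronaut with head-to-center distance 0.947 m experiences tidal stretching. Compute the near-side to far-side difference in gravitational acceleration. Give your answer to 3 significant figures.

Near-to-far spans 2r, so the tidal difference is twice the near-to-center value: 4GMr/d³.
Δa = 4GMr/d³
   = 4 × (6.674 × 10⁻¹¹) × (2.78 × 10³⁰) × (0.947) / (9.21 × 10⁵)³
   = 9.00 × 10² m/s²

9.00 × 10² m/s²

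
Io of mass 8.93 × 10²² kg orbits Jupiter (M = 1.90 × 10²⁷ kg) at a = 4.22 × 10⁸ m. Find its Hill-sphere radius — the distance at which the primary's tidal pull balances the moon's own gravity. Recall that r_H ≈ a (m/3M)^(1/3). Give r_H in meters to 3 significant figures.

1.06 × 10⁷ m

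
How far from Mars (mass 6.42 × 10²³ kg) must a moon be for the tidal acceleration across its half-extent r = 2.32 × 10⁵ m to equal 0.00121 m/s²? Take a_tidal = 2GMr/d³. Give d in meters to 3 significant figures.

2GMr/d³ = a_tidal  ⇒  d = (2GMr / a_tidal)^(1/3)
d = (2 × 6.674×10⁻¹¹ × (6.42 × 10²³) × (2.32 × 10⁵) / (0.00121))^(1/3)
  = 2.54 × 10⁷ m

2.54 × 10⁷ m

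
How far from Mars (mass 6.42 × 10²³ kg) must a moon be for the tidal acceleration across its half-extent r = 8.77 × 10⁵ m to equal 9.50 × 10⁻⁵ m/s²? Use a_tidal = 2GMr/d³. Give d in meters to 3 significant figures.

2GMr/d³ = a_tidal  ⇒  d = (2GMr / a_tidal)^(1/3)
d = (2 × 6.674×10⁻¹¹ × (6.42 × 10²³) × (8.77 × 10⁵) / (9.50 × 10⁻⁵))^(1/3)
  = 9.25 × 10⁷ m

9.25 × 10⁷ m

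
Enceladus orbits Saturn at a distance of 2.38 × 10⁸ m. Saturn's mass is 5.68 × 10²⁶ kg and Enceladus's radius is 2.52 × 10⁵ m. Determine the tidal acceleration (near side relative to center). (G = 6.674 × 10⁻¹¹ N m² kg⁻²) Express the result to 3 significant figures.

Δa = 2GMr/d³
   = 2 × (6.674 × 10⁻¹¹) × (5.68 × 10²⁶) × (2.52 × 10⁵) / (2.38 × 10⁸)³
   = 1.42 × 10⁻³ m/s²

1.42 × 10⁻³ m/s²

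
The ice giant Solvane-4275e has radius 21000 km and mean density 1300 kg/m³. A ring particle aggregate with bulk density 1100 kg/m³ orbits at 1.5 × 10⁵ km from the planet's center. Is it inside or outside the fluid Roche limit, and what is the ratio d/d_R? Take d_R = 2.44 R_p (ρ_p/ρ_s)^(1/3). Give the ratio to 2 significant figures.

outside; d/d_R ≈ 2.8

d_R = 2.44 × (21000 km) × (1300/1100)^(1/3) = 54170 km
d/d_R = (1.5 × 10⁵) / (54170) = 2.8
Since d/d_R > 1, the body is outside the Roche limit.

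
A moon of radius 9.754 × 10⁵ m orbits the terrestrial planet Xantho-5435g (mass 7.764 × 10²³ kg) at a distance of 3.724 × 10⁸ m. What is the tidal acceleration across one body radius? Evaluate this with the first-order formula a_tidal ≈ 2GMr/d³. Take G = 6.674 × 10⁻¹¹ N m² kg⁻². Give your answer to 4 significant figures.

1.957 × 10⁻⁶ m/s²

Differencing GM/(d−r)² and GM/d² to first order in r/d gives 2GMr/d³.
Δg = 2GMr/d³
   = 2 × (6.674 × 10⁻¹¹) × (7.764 × 10²³) × (9.754 × 10⁵) / (3.724 × 10⁸)³
   = 1.957 × 10⁻⁶ m/s²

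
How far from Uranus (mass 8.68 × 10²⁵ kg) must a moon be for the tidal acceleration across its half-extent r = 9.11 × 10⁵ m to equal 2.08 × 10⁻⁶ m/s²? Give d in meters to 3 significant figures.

2GMr/d³ = a_tidal  ⇒  d = (2GMr / a_tidal)^(1/3)
d = (2 × 6.674×10⁻¹¹ × (8.68 × 10²⁵) × (9.11 × 10⁵) / (2.08 × 10⁻⁶))^(1/3)
  = 1.72 × 10⁹ m

1.72 × 10⁹ m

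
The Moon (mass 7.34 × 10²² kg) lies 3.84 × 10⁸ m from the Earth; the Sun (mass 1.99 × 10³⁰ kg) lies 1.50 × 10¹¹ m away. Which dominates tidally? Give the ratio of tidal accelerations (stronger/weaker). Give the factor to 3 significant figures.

The Moon, by a factor of ≈ 2.20

Tidal acceleration ∝ M/d³, so compare M/d³ for each.
The Moon: (7.34 × 10²²) / (3.84 × 10⁸)³ = 1.296 × 10⁻³
The Sun: (1.99 × 10³⁰) / (1.50 × 10¹¹)³ = 5.896 × 10⁻⁴
Ratio (larger/smaller) = 2.20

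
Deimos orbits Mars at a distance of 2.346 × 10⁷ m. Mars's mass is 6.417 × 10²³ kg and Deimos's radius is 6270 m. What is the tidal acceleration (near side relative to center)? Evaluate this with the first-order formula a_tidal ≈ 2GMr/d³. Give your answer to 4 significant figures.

4.159 × 10⁻⁵ m/s²

Differencing GM/(d−r)² and GM/d² to first order in r/d gives 2GMr/d³.
Δg = 2GMr/d³
   = 2 × (6.674 × 10⁻¹¹) × (6.417 × 10²³) × (6270) / (2.346 × 10⁷)³
   = 4.159 × 10⁻⁵ m/s²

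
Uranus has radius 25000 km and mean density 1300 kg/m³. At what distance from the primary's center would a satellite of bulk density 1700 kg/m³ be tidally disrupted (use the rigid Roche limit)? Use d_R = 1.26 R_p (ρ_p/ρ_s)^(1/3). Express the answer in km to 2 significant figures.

29000 km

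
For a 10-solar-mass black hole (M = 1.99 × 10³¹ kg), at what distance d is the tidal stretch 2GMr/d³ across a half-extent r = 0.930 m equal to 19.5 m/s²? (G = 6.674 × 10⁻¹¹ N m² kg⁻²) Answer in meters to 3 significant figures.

2GMr/d³ = a_tidal  ⇒  d = (2GMr / a_tidal)^(1/3)
d = (2 × 6.674×10⁻¹¹ × (1.99 × 10³¹) × (0.930) / (19.5))^(1/3)
  = 5.02 × 10⁶ m

5.02 × 10⁶ m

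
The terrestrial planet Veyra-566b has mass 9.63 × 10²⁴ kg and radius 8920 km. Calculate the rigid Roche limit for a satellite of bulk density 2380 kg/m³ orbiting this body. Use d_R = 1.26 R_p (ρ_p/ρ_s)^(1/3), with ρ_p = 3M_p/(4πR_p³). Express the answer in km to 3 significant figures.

ρ_p = 3M_p/(4πR_p³) = 3 × (9.63 × 10²⁴) / (4π × (8.92 × 10⁶ m)³) = 3240 kg/m³
d_R = 1.26 × 8920 km × (3240/2380)^(1/3)
    = 12500 km

12500 km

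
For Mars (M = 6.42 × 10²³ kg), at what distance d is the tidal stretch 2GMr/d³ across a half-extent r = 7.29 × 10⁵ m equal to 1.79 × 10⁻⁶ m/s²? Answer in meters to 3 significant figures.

2GMr/d³ = a_tidal  ⇒  d = (2GMr / a_tidal)^(1/3)
d = (2 × 6.674×10⁻¹¹ × (6.42 × 10²³) × (7.29 × 10⁵) / (1.79 × 10⁻⁶))^(1/3)
  = 3.27 × 10⁸ m

3.27 × 10⁸ m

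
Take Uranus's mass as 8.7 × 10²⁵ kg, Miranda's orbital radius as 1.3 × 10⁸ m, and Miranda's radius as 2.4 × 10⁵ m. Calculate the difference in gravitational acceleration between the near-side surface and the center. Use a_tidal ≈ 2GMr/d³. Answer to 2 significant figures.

Δg = 2GMr/d³
   = 2 × (6.674 × 10⁻¹¹) × (8.7 × 10²⁵) × (2.4 × 10⁵) / (1.3 × 10⁸)³
   = 1.3 × 10⁻³ m/s²

1.3 × 10⁻³ m/s²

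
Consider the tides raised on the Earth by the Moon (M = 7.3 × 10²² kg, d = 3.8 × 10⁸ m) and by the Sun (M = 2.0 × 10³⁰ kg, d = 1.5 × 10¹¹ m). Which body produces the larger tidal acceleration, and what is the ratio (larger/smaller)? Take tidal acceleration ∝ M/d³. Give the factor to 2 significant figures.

The Moon, by a factor of ≈ 2.2

Compare M/d³ for the two perturbers:
The Moon: (7.3 × 10²²) / (3.8 × 10⁸)³ = 1.330 × 10⁻³
The Sun: (2.0 × 10³⁰) / (1.5 × 10¹¹)³ = 5.926 × 10⁻⁴
Ratio (larger/smaller) = 2.2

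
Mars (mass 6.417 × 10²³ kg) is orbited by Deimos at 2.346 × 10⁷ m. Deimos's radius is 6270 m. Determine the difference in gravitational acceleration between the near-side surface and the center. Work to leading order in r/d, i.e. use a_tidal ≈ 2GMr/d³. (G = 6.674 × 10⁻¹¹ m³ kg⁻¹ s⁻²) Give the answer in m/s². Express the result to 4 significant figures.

4.159 × 10⁻⁵ m/s²

The tidal stretch is the gradient of GM/d² times the body's extent r, hence the 1/d³ dependence.
Δg = 2GMr/d³
   = 2 × (6.674 × 10⁻¹¹) × (6.417 × 10²³) × (6270) / (2.346 × 10⁷)³
   = 4.159 × 10⁻⁵ m/s²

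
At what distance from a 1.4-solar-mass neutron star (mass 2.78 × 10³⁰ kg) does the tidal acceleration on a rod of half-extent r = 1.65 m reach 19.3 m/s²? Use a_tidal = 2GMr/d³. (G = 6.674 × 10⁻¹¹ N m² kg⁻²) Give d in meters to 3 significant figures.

3.17 × 10⁶ m

2GMr/d³ = a_tidal  ⇒  d = (2GMr / a_tidal)^(1/3)
d = (2 × 6.674×10⁻¹¹ × (2.78 × 10³⁰) × (1.65) / (19.3))^(1/3)
  = 3.17 × 10⁶ m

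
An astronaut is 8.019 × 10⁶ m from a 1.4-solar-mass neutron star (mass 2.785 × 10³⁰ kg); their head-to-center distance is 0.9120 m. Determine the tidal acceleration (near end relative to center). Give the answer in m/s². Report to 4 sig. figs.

6.575 × 10⁻¹ m/s²

Δg = 2GMr/d³
   = 2 × (6.674 × 10⁻¹¹) × (2.785 × 10³⁰) × (0.9120) / (8.019 × 10⁶)³
   = 6.575 × 10⁻¹ m/s²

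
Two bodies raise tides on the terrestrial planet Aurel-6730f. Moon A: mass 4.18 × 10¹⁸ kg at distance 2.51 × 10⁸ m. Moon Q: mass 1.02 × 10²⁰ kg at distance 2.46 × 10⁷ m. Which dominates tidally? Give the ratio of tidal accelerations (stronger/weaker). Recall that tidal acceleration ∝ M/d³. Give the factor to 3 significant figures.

Tidal stretch scales as M/d³; compute that for each body.
Moon A: (4.18 × 10¹⁸) / (2.51 × 10⁸)³ = 2.643 × 10⁻⁷
Moon Q: (1.02 × 10²⁰) / (2.46 × 10⁷)³ = 6.852 × 10⁻³
Ratio (larger/smaller) = 25900

Moon Q, by a factor of ≈ 25900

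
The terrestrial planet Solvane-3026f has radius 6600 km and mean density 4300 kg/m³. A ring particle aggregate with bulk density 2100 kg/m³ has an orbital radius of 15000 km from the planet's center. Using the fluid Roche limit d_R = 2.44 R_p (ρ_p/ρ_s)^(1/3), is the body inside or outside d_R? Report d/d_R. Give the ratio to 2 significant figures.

inside; d/d_R ≈ 0.73

d_R = 2.44 × (6600 km) × (4300/2100)^(1/3) = 20450 km
d/d_R = (15000) / (20450) = 0.73
Since d/d_R < 1, the body is inside the Roche limit.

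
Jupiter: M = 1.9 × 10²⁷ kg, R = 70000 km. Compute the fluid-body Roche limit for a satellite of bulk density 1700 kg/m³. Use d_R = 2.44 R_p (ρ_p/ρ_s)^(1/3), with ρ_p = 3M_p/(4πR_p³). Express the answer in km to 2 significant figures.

1.6 × 10⁵ km

ρ_p = 3M_p/(4πR_p³) = 3 × (1.9 × 10²⁷) / (4π × (7.0 × 10⁷ m)³) = 1300 kg/m³
d_R = 2.44 × 70000 km × (1300/1700)^(1/3)
    = 1.6 × 10⁵ km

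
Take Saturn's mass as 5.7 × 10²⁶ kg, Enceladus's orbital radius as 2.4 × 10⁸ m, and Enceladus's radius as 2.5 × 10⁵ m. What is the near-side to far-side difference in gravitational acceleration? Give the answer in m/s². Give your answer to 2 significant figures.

Δa = 4GMr/d³
   = 4 × (6.674 × 10⁻¹¹) × (5.7 × 10²⁶) × (2.5 × 10⁵) / (2.4 × 10⁸)³
   = 2.8 × 10⁻³ m/s²

2.8 × 10⁻³ m/s²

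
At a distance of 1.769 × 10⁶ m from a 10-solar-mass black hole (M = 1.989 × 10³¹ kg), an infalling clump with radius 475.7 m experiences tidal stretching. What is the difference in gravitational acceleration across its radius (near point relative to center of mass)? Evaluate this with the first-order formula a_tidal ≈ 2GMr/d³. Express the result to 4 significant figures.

2.281 × 10⁵ m/s²

Δg = 2GMr/d³
   = 2 × (6.674 × 10⁻¹¹) × (1.989 × 10³¹) × (475.7) / (1.769 × 10⁶)³
   = 2.281 × 10⁵ m/s²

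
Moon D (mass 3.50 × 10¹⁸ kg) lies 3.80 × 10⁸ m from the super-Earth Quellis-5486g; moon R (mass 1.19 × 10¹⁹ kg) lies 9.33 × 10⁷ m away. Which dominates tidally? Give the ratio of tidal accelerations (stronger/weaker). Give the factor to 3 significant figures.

Moon R, by a factor of ≈ 230

Tidal acceleration ∝ M/d³, so compare M/d³ for each.
Moon D: (3.50 × 10¹⁸) / (3.80 × 10⁸)³ = 6.378 × 10⁻⁸
Moon R: (1.19 × 10¹⁹) / (9.33 × 10⁷)³ = 1.465 × 10⁻⁵
Ratio (larger/smaller) = 230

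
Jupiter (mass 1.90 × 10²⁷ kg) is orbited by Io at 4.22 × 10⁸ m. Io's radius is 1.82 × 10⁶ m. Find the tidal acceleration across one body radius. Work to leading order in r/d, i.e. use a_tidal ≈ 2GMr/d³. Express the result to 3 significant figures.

Since r ≪ d, expand the inverse-square field across one radius to get the leading 2GMr/d³ term.
a_tidal = 2GMr/d³
        = 2 × (6.674 × 10⁻¹¹) × (1.90 × 10²⁷) × (1.82 × 10⁶) / (4.22 × 10⁸)³
        = 6.14 × 10⁻³ m/s²

6.14 × 10⁻³ m/s²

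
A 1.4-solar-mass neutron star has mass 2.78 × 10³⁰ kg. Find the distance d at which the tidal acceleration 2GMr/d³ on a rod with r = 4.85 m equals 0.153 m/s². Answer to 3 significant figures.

2GMr/d³ = a_tidal  ⇒  d = (2GMr / a_tidal)^(1/3)
d = (2 × 6.674×10⁻¹¹ × (2.78 × 10³⁰) × (4.85) / (0.153))^(1/3)
  = 2.27 × 10⁷ m

2.27 × 10⁷ m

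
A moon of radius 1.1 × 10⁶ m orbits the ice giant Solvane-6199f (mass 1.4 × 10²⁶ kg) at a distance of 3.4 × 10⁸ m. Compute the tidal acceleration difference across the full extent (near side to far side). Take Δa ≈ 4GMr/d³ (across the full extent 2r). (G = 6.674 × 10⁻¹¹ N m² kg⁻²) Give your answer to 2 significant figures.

Δa = 4GMr/d³
   = 4 × (6.674 × 10⁻¹¹) × (1.4 × 10²⁶) × (1.1 × 10⁶) / (3.4 × 10⁸)³
   = 1.0 × 10⁻³ m/s²

1.0 × 10⁻³ m/s²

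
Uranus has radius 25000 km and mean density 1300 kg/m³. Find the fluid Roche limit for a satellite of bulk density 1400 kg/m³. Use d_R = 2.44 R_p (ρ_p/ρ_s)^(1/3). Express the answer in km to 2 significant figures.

60000 km

d_R = 2.44 × 25000 km × (1300/1400)^(1/3)
    = 60000 km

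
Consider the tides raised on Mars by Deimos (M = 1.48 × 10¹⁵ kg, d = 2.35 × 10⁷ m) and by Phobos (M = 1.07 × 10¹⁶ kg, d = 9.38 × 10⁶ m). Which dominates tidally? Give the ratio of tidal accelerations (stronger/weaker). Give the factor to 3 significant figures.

Tidal acceleration ∝ M/d³, so compare M/d³ for each.
Deimos: (1.48 × 10¹⁵) / (2.35 × 10⁷)³ = 1.140 × 10⁻⁷
Phobos: (1.07 × 10¹⁶) / (9.38 × 10⁶)³ = 1.297 × 10⁻⁵
Ratio (larger/smaller) = 114

Phobos, by a factor of ≈ 114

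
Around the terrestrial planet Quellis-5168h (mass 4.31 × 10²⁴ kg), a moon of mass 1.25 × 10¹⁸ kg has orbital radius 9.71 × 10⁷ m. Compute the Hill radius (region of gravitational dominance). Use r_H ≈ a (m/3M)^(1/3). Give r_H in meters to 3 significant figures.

4.46 × 10⁵ m

r_H ≈ a (m/3M)^(1/3)
    = (9.71 × 10⁷) × (1.25 × 10¹⁸ / (3 × 4.31 × 10²⁴))^(1/3)
    = 4.46 × 10⁵ m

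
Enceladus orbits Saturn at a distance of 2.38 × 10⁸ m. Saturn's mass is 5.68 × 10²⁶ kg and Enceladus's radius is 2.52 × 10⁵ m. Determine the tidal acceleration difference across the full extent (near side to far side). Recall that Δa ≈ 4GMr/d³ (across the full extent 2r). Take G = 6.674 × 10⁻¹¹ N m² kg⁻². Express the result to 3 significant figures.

a_tidal = 4GMr/d³
        = 4 × (6.674 × 10⁻¹¹) × (5.68 × 10²⁶) × (2.52 × 10⁵) / (2.38 × 10⁸)³
        = 2.83 × 10⁻³ m/s²

2.83 × 10⁻³ m/s²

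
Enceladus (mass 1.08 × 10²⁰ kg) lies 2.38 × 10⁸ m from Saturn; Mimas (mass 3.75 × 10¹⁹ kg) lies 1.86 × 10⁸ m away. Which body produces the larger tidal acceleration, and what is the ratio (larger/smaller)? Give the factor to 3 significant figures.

Tidal stretch scales as M/d³; compute that for each body.
Enceladus: (1.08 × 10²⁰) / (2.38 × 10⁸)³ = 8.011 × 10⁻⁶
Mimas: (3.75 × 10¹⁹) / (1.86 × 10⁸)³ = 5.828 × 10⁻⁶
Ratio (larger/smaller) = 1.37

Enceladus, by a factor of ≈ 1.37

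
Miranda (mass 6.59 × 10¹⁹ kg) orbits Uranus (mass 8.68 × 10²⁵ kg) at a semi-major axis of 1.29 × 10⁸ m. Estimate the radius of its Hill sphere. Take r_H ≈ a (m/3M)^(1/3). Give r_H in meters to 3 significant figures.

8.16 × 10⁵ m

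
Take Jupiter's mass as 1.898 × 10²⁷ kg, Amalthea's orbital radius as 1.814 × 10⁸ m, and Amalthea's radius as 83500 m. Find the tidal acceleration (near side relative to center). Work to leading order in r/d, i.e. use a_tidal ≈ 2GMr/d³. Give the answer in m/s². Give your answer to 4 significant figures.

3.544 × 10⁻³ m/s²

The tidal stretch is the gradient of GM/d² times the body's extent r, hence the 1/d³ dependence.
Δg = 2GMr/d³
   = 2 × (6.674 × 10⁻¹¹) × (1.898 × 10²⁷) × (83500) / (1.814 × 10⁸)³
   = 3.544 × 10⁻³ m/s²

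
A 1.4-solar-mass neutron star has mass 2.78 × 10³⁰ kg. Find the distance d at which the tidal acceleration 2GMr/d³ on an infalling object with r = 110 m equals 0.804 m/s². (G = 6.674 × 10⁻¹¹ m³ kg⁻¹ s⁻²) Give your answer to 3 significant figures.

3.70 × 10⁷ m

2GMr/d³ = a_tidal  ⇒  d = (2GMr / a_tidal)^(1/3)
d = (2 × 6.674×10⁻¹¹ × (2.78 × 10³⁰) × (110) / (0.804))^(1/3)
  = 3.70 × 10⁷ m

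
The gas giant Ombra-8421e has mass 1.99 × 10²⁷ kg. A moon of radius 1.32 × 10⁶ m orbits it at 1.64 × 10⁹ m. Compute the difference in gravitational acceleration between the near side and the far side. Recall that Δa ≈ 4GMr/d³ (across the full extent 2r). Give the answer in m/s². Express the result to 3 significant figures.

1.59 × 10⁻⁴ m/s²

Differencing GM/(d−r)² and GM/(d+r)² to first order in r/d gives 4GMr/d³.
a_tidal = 4GMr/d³
        = 4 × (6.674 × 10⁻¹¹) × (1.99 × 10²⁷) × (1.32 × 10⁶) / (1.64 × 10⁹)³
        = 1.59 × 10⁻⁴ m/s²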